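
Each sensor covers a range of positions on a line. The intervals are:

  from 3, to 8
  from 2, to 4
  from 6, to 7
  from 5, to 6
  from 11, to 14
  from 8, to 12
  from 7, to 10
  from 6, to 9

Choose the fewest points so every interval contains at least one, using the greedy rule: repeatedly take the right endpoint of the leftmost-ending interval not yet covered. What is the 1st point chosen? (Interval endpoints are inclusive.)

4

By right end: [2,4]  [5,6]  [6,7]  [3,8]  [6,9]  [7,10]  [8,12]  [11,14]
[2,4] uncovered → point at 4; [5,6] uncovered → point at 6; [7,10] uncovered → point at 10; [11,14] uncovered → point at 14.
Points: 4, 6, 10, 14 (4 total).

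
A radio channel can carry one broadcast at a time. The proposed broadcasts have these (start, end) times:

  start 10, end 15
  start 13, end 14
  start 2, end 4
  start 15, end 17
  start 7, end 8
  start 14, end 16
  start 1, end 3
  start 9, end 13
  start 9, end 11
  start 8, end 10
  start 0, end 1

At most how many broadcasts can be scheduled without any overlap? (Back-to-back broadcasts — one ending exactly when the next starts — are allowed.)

Sort by end time and greedily take each interval whose start is ≥ the last chosen end.
Sorted by end: (0,1)  (1,3)  (2,4)  (7,8)  (8,10)  (9,11)  (9,13)  (13,14)  (10,15)  (14,16)  (15,17)
take (0,1); take (1,3); skip (2,4); take (7,8); take (8,10); skip (9,13); take (13,14); skip (10,15); take (14,16).
Selected 6 broadcasts.

6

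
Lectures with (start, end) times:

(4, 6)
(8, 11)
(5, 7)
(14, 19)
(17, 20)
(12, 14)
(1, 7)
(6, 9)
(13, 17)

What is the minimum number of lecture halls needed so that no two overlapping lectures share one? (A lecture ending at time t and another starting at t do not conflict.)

starts: [1, 4, 5, 6, 8, 12, 13, 14, 17]
ends:   [6, 7, 7, 9, 11, 14, 17, 19, 20]
s1→1 s4→2 s5→3  — peak 3.

3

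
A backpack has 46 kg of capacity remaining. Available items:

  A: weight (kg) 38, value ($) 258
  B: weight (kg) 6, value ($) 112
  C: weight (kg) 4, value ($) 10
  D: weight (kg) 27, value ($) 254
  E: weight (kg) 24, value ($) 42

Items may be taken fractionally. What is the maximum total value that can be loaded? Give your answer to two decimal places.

454.26

Greedy by value/weight ratio, highest first.
Ratios (sorted): B 18.67, D 9.41, A 6.79, C 2.50, E 1.75
take B (6 @ 112); take D (27 @ 254); take 13/38 of A → 88.26. Capacity used 46/46.
Total value = 454.26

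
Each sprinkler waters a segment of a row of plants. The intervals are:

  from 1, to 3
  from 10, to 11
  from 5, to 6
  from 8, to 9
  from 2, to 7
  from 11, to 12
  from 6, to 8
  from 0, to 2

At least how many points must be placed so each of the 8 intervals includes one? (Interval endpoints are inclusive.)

Sort by right endpoint; whenever an interval is uncovered, place a point at its right end.
Sorted: [0,2] [1,3] [5,6] [2,7] [6,8] [8,9] [10,11] [11,12]
{[0,2],[1,3]} hit by 2; {[5,6],[2,7],[6,8]} hit by 6; {[8,9]} hit by 9; {[10,11],[11,12]} hit by 11.
Points: 2, 6, 9, 11 (4 total).

4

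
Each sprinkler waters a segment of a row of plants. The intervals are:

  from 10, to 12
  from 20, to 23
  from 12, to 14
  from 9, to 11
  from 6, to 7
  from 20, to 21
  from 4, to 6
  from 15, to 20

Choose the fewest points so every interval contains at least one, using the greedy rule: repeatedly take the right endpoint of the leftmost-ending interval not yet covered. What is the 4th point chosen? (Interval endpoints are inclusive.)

By right end: [4,6]  [6,7]  [9,11]  [10,12]  [12,14]  [15,20]  [20,21]  [20,23]
[4,6] uncovered → point at 6; [9,11] uncovered → point at 11; [12,14] uncovered → point at 14; [15,20] uncovered → point at 20.
Points: 6, 11, 14, 20 (4 total).

20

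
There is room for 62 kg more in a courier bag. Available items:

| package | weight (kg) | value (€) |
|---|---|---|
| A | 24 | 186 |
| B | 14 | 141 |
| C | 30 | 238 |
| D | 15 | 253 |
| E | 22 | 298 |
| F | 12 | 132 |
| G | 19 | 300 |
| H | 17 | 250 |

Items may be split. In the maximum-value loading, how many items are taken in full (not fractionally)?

3

Order: D (253/15=16.87) > G (300/19=15.79) > H (250/17=14.71) > E (298/22=13.55) > F (132/12=11.00) > B (141/14=10.07) > C (238/30=7.93) > A (186/24=7.75)
Fill: take D (15 @ 253) → take G (19 @ 300) → take H (17 @ 250) → take 11/22 of E → 149.00; 62/62 used.
3 item(s) taken whole; one partial (take 11/22 of E).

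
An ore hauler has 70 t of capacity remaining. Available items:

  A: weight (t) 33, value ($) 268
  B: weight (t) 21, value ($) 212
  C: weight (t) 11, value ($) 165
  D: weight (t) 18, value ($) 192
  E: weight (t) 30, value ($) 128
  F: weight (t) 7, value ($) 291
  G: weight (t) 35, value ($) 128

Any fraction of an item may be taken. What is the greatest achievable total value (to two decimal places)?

Greedy by value/weight ratio, highest first.
Ratios (sorted): F 41.57, C 15.00, D 10.67, B 10.10, A 8.12, E 4.27, G 3.66
take F (7 @ 291); take C (11 @ 165); take D (18 @ 192); take B (21 @ 212); take 13/33 of A → 105.58. Capacity used 70/70.
Total value = 965.58

965.58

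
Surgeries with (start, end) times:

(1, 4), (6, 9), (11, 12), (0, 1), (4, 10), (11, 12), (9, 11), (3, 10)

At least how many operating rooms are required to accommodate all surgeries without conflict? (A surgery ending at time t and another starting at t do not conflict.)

3

The answer is the maximum number of intervals overlapping at any instant.
Events (time:±→running): 0:+→1 1:-→0 1:+→1 3:+→2 4:-→1 4:+→2 6:+→3 … peak 3.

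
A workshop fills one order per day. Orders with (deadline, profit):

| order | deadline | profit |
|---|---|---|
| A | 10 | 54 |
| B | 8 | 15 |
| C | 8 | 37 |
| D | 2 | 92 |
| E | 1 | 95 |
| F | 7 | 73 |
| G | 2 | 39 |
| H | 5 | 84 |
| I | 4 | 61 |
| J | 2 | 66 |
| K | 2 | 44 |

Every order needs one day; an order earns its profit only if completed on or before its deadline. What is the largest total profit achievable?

Sort by profit descending; place each in the latest free slot ≤ its deadline.
Profit order: E=95 D=92 H=84 F=73 J=66 I=61 A=54 K=44 G=39 C=37 B=15
Assign: E→slot 1, D→slot 2, H→slot 5, F→slot 7, J skipped, I→slot 4, A→slot 10, K skipped, G skipped, C→slot 8, B→slot 6.
Slots: [1:E] [2:D] [4:I] [5:H] [6:B] [7:F] [8:C] [10:A]
Profit = 95 + 92 + 61 + 84 + 15 + 73 + 37 + 54 = 511

511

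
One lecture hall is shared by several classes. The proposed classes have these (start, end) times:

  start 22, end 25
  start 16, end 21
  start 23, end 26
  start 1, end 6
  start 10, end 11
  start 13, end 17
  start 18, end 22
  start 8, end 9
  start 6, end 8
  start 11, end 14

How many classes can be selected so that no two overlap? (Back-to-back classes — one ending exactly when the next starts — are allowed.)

7

Sorted by end: (1,6)  (6,8)  (8,9)  (10,11)  (11,14)  (13,17)  (16,21)  (18,22)  (22,25)  (23,26)
take (1,6); take (6,8); take (8,9); take (10,11); take (11,14); take (16,21); take (22,25).
Selected 7 classes.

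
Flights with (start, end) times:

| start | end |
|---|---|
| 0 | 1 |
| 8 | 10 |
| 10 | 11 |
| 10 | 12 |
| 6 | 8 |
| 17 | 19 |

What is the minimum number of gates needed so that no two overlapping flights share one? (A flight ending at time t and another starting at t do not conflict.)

starts: [0, 6, 8, 10, 10, 17]
ends:   [1, 8, 10, 11, 12, 19]
s0→1 e1→0 s6→1 e8→0 s8→1 e10→0 s10→1 s10→2  — peak 2.

2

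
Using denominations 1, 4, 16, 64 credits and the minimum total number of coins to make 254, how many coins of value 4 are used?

Greedy: take as many of the largest coin as possible, then repeat with the remainder.
254 − 3×64→62 − 3×16→14 − 3×4→2 − 2×1→0
Count of 4: 3

3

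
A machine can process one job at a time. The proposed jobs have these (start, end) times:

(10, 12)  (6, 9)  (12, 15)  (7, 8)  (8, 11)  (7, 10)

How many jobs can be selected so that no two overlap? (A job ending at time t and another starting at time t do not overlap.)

Order by finish time; keep every interval that doesn't clash with the previous kept one.
By end time: (7,8), (6,9), (7,10), (8,11), (10,12), (12,15).
Pick (7,8); next start ≥ 8 → (8,11); next start ≥ 11 → (12,15).
Selected 3 jobs.

3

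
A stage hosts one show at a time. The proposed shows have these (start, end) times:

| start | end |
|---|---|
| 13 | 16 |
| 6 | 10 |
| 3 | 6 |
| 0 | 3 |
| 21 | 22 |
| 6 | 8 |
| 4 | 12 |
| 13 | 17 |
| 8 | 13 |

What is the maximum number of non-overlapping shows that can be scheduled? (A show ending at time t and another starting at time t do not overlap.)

Sorted by end: (0,3)  (3,6)  (6,8)  (6,10)  (4,12)  (8,13)  (13,16)  (13,17)  (21,22)
take (0,3); take (3,6); take (6,8); skip (6,10); take (8,13); take (13,16); skip (13,17); take (21,22).
Selected 6 shows.

6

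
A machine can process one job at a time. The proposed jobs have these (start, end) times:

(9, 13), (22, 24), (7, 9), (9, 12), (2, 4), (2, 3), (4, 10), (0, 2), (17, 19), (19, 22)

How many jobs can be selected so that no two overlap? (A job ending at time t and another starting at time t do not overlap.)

7

Sorted by end: (0,2)  (2,3)  (2,4)  (7,9)  (4,10)  (9,12)  (9,13)  (17,19)  (19,22)  (22,24)
take (0,2); take (2,3); skip (2,4); take (7,9); skip (4,10); take (9,12); take (17,19); take (19,22); take (22,24).
Selected 7 jobs.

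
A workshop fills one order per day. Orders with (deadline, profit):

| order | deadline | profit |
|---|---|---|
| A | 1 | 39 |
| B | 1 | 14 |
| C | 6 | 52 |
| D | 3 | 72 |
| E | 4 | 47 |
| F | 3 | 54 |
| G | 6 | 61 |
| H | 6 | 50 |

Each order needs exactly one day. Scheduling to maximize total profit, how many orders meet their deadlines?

6

Take jobs in profit order; each goes to the latest open slot no later than its deadline.
Profit order: D=72 G=61 F=54 C=52 H=50 E=47 A=39 B=14
Assign: D→slot 3, G→slot 6, F→slot 2, C→slot 5, H→slot 4, E→slot 1, A skipped, B skipped.
Slots: [1:E] [2:F] [3:D] [4:H] [5:C] [6:G]
6 of 8 scheduled.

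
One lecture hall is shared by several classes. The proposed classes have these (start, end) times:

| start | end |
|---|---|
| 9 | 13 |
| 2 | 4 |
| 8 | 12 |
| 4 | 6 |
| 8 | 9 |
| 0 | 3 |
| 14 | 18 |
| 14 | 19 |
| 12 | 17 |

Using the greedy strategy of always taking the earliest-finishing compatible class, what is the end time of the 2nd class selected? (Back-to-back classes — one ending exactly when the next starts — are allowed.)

6

Greedy by earliest finish: after sorting by end time, pick each interval compatible with the last pick.
By end time: (0,3), (2,4), (4,6), (8,9), (8,12), (9,13), (12,17), (14,18), (14,19).
Pick (0,3); next start ≥ 3 → (4,6); next start ≥ 6 → (8,9); next start ≥ 9 → (9,13); next start ≥ 13 → (14,18).
Selected: (0,3) (4,6) (8,9) (9,13) (14,18)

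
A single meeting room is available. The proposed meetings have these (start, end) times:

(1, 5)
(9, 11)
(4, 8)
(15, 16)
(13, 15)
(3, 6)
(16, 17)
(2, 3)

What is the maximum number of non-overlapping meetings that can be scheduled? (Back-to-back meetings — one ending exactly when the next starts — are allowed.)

By end time: (2,3), (1,5), (3,6), (4,8), (9,11), (13,15), (15,16), (16,17).
Pick (2,3); next start ≥ 3 → (3,6); next start ≥ 6 → (9,11); next start ≥ 11 → (13,15); next start ≥ 15 → (15,16); next start ≥ 16 → (16,17).
Selected 6 meetings.

6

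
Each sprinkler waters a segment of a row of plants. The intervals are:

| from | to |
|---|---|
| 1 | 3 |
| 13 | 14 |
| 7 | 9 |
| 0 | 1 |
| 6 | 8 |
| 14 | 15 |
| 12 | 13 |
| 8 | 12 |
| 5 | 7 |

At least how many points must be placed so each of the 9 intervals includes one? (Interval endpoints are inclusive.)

Process intervals by earliest right end; each time one isn't hit yet, stab at its right endpoint.
Sorted: [0,1] [1,3] [5,7] [6,8] [7,9] [8,12] [12,13] [13,14] [14,15]
{[0,1],[1,3]} hit by 1; {[5,7],[6,8],[7,9]} hit by 7; {[8,12],[12,13]} hit by 12; {[13,14],[14,15]} hit by 14.
Points: 1, 7, 12, 14 (4 total).

4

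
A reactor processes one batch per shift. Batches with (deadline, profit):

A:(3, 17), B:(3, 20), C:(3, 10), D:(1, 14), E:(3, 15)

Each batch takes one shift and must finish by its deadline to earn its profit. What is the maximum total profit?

52

Profit order: B=20 A=17 E=15 D=14 C=10
Assign: B→slot 3, A→slot 2, E→slot 1, D skipped, C skipped.
Slots: [1:E] [2:A] [3:B]
Profit = 15 + 17 + 20 = 52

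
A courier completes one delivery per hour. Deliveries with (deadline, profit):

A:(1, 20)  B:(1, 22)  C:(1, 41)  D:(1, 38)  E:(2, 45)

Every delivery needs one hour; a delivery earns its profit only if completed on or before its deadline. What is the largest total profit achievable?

By profit: E(d2,45), C(d1,41), D(d1,38), B(d1,22), A(d1,20)
E→slot 2; C→slot 1; D skipped; B skipped; A skipped.
Profit = 41 + 45 = 86

86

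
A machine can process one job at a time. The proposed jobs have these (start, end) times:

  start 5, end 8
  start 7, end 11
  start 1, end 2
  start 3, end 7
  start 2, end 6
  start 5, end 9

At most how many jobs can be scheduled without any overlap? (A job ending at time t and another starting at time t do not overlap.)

3

Sorted by end: (1,2)  (2,6)  (3,7)  (5,8)  (5,9)  (7,11)
take (1,2); take (2,6); skip (5,9); take (7,11).
Selected 3 jobs.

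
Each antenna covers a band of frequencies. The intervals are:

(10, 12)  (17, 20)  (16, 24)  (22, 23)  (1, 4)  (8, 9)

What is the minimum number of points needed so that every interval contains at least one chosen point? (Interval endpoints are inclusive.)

Sort by right endpoint; whenever an interval is uncovered, place a point at its right end.
Sorted: [1,4] [8,9] [10,12] [17,20] [22,23] [16,24]
{[1,4]} hit by 4; {[8,9]} hit by 9; {[10,12]} hit by 12; {[17,20]} hit by 20; {[22,23],[16,24]} hit by 23.
Points: 4, 9, 12, 20, 23 (5 total).

5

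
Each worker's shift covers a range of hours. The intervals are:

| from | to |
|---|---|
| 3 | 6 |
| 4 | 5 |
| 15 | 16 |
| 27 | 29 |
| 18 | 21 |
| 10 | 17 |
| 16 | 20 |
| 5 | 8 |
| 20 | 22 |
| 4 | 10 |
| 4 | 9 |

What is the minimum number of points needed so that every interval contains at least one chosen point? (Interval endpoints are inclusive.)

Process intervals by earliest right end; each time one isn't hit yet, stab at its right endpoint.
Sorted: [4,5] [3,6] [5,8] [4,9] [4,10] [15,16] [10,17] [16,20] [18,21] [20,22] [27,29]
{[4,5],[3,6],[5,8],[4,9],[4,10]} hit by 5; {[15,16],[10,17],[16,20]} hit by 16; {[18,21],[20,22]} hit by 21; {[27,29]} hit by 29.
Points: 5, 16, 21, 29 (4 total).

4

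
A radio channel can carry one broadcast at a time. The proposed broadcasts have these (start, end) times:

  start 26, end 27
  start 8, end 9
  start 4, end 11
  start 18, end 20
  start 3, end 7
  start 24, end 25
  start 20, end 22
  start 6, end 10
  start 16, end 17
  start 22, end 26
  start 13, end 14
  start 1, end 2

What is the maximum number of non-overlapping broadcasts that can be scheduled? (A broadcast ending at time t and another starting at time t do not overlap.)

Greedy by earliest finish: after sorting by end time, pick each interval compatible with the last pick.
By end time: (1,2), (3,7), (8,9), (6,10), (4,11), (13,14), (16,17), (18,20), (20,22), (24,25), (22,26), (26,27).
Pick (1,2); next start ≥ 2 → (3,7); next start ≥ 7 → (8,9); next start ≥ 9 → (13,14); next start ≥ 14 → (16,17); next start ≥ 17 → (18,20); next start ≥ 20 → (20,22); next start ≥ 22 → (24,25); next start ≥ 25 → (26,27).
Selected 9 broadcasts.

9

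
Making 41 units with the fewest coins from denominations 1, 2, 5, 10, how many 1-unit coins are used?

Greedy: take as many of the largest coin as possible, then repeat with the remainder.
41 = 4×10 + 1×1
Count of 1: 1

1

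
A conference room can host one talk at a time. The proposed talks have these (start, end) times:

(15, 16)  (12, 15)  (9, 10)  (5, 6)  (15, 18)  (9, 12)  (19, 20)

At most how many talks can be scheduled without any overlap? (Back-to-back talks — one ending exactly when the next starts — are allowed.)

Greedy by earliest finish: after sorting by end time, pick each interval compatible with the last pick.
Sorted by end: (5,6)  (9,10)  (9,12)  (12,15)  (15,16)  (15,18)  (19,20)
take (5,6); take (9,10); take (12,15); take (15,16); take (19,20).
Selected 5 talks.

5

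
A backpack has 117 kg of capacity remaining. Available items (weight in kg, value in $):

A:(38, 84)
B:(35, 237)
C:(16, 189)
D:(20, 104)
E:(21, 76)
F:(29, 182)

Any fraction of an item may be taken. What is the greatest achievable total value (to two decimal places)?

773.52

Ratios (sorted): C 11.81, B 6.77, F 6.28, D 5.20, E 3.62, A 2.21
take C (16 @ 189); take B (35 @ 237); take F (29 @ 182); take D (20 @ 104); take 17/21 of E → 61.52. Capacity used 117/117.
Total value = 773.52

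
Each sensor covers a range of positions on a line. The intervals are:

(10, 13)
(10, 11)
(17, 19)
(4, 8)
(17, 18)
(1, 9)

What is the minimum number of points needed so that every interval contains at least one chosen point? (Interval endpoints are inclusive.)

Sorted: [4,8] [1,9] [10,11] [10,13] [17,18] [17,19]
{[4,8],[1,9]} hit by 8; {[10,11],[10,13]} hit by 11; {[17,18],[17,19]} hit by 18.
Points: 8, 11, 18 (3 total).

3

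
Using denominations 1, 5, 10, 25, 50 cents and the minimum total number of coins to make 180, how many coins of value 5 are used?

180 − 3×50→30 − 1×25→5 − 1×5→0
Count of 5: 1

1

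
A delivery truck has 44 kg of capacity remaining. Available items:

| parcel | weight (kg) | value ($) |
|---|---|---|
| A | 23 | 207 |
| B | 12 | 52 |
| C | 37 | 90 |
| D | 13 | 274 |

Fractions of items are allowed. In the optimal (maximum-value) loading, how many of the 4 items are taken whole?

2

Ratios (sorted): D 21.08, A 9.00, B 4.33, C 2.43
take D (13 @ 274); take A (23 @ 207); take 8/12 of B → 34.67. Capacity used 44/44.
2 item(s) taken whole; one partial (take 8/12 of B).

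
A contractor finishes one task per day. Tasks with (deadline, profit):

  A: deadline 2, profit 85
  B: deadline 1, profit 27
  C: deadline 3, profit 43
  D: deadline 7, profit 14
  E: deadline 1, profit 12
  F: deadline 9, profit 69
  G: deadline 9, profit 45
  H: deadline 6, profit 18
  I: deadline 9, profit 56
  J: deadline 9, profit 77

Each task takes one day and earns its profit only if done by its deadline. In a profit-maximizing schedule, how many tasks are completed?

Profit order: A=85 J=77 F=69 I=56 G=45 C=43 B=27 H=18 D=14 E=12
Assign: A→slot 2, J→slot 9, F→slot 8, I→slot 7, G→slot 6, C→slot 3, B→slot 1, H→slot 5, D→slot 4, E skipped.
Slots: [1:B] [2:A] [3:C] [4:D] [5:H] [6:G] [7:I] [8:F] [9:J]
9 of 10 scheduled.

9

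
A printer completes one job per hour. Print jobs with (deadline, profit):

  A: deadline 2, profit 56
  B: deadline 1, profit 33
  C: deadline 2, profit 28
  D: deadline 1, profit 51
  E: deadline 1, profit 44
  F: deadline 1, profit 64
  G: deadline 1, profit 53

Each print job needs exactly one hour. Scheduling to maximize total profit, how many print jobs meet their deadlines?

By profit: F(d1,64), A(d2,56), G(d1,53), D(d1,51), E(d1,44), B(d1,33), C(d2,28)
F→slot 1; A→slot 2; G skipped; D skipped; E skipped; B skipped; C skipped.
2 of 7 scheduled.

2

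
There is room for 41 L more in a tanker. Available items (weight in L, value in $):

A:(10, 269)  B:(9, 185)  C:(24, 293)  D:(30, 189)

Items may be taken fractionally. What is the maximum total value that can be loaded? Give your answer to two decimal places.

Ratios (sorted): A 26.90, B 20.56, C 12.21, D 6.30
take A (10 @ 269); take B (9 @ 185); take 22/24 of C → 268.58. Capacity used 41/41.
Total value = 722.58

722.58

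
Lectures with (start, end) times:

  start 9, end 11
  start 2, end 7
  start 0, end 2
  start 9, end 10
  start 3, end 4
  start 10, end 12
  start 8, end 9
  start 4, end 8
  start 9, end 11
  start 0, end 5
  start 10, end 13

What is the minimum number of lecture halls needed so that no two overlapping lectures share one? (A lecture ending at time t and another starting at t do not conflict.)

The answer is the maximum number of intervals overlapping at any instant.
starts: [0, 0, 2, 3, 4, 8, 9, 9, 9, 10, 10]
ends:   [2, 4, 5, 7, 8, 9, 10, 11, 11, 12, 13]
s0→1 s0→2 e2→1 s2→2 s3→3 e4→2 s4→3 e5→2 e7→1 e8→0 s8→1 e9→0 s9→1 s9→2 s9→3 e10→2 s10→3 s10→4  — peak 4.

4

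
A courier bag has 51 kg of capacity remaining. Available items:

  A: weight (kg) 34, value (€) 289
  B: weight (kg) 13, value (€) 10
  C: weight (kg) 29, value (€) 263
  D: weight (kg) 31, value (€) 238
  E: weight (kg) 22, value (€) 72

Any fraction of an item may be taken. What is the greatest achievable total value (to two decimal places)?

450.00

Order: C (263/29=9.07) > A (289/34=8.50) > D (238/31=7.68) > E (72/22=3.27) > B (10/13=0.77)
Fill: take C (29 @ 263) → take 22/34 of A → 187.00; 51/51 used.
Total value = 450.00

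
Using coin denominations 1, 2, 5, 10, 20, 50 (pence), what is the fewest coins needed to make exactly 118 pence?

6

Greedy: take as many of the largest coin as possible, then repeat with the remainder.
118 − 2×50→18 − 1×10→8 − 1×5→3 − 1×2→1 − 1×1→0
Total coins = 2 + 1 + 1 + 1 + 1 = 6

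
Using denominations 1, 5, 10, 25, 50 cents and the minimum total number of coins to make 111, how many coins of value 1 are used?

Greedy: take as many of the largest coin as possible, then repeat with the remainder.
111 = 2×50 + 1×10 + 1×1
Count of 1: 1

1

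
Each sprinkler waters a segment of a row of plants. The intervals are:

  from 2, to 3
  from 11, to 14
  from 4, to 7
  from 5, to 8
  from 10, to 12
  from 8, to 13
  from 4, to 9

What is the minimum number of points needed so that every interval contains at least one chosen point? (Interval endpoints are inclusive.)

3

Sorted: [2,3] [4,7] [5,8] [4,9] [10,12] [8,13] [11,14]
{[2,3]} hit by 3; {[4,7],[5,8],[4,9]} hit by 7; {[10,12],[8,13],[11,14]} hit by 12.
Points: 3, 7, 12 (3 total).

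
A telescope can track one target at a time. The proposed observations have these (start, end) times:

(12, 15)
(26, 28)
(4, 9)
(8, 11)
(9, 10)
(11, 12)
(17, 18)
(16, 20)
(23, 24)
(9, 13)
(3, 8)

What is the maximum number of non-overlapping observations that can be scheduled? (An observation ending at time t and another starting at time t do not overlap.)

7

By end time: (3,8), (4,9), (9,10), (8,11), (11,12), (9,13), (12,15), (17,18), (16,20), (23,24), (26,28).
Pick (3,8); next start ≥ 8 → (9,10); next start ≥ 10 → (11,12); next start ≥ 12 → (12,15); next start ≥ 15 → (17,18); next start ≥ 18 → (23,24); next start ≥ 24 → (26,28).
Selected 7 observations.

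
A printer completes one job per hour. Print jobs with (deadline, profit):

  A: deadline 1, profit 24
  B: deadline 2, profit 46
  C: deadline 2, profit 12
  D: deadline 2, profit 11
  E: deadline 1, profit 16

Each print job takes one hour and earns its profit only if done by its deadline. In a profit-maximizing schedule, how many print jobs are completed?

2

Profit order: B=46 A=24 E=16 C=12 D=11
Assign: B→slot 2, A→slot 1, E skipped, C skipped, D skipped.
Slots: [1:A] [2:B]
2 of 5 scheduled.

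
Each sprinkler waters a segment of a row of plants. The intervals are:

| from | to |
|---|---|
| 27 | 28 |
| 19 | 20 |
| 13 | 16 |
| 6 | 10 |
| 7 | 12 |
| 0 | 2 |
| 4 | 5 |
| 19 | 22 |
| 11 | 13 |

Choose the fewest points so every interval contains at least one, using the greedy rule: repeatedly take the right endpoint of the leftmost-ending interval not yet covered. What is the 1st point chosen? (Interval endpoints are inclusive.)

2

Process intervals by earliest right end; each time one isn't hit yet, stab at its right endpoint.
By right end: [0,2]  [4,5]  [6,10]  [7,12]  [11,13]  [13,16]  [19,20]  [19,22]  [27,28]
[0,2] uncovered → point at 2; [4,5] uncovered → point at 5; [6,10] uncovered → point at 10; [11,13] uncovered → point at 13; [19,20] uncovered → point at 20; [27,28] uncovered → point at 28.
Points: 2, 5, 10, 13, 20, 28 (6 total).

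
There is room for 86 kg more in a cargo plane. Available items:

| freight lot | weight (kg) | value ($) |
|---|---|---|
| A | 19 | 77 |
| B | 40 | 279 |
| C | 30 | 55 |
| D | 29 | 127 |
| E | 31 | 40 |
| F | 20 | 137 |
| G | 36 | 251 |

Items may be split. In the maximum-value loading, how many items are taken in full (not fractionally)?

Order: B (279/40=6.97) > G (251/36=6.97) > F (137/20=6.85) > D (127/29=4.38) > A (77/19=4.05) > C (55/30=1.83) > E (40/31=1.29)
Fill: take B (40 @ 279) → take G (36 @ 251) → take 10/20 of F → 68.50; 86/86 used.
2 item(s) taken whole; one partial (take 10/20 of F).

2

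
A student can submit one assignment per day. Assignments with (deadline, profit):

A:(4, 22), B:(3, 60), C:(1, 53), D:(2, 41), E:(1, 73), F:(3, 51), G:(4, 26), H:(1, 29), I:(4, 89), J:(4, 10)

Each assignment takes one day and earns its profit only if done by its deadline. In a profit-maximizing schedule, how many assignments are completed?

4

Sort by profit descending; place each in the latest free slot ≤ its deadline.
By profit: I(d4,89), E(d1,73), B(d3,60), C(d1,53), F(d3,51), D(d2,41), H(d1,29), G(d4,26), A(d4,22), J(d4,10)
I→slot 4; E→slot 1; B→slot 3; C skipped; F→slot 2; D skipped; H skipped; G skipped; A skipped; J skipped.
4 of 10 scheduled.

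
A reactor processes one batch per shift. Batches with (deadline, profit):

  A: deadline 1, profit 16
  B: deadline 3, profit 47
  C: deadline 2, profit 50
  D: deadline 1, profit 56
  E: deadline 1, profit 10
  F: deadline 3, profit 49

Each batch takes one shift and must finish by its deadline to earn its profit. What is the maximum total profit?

155

Sort by profit descending; place each in the latest free slot ≤ its deadline.
By profit: D(d1,56), C(d2,50), F(d3,49), B(d3,47), A(d1,16), E(d1,10)
D→slot 1; C→slot 2; F→slot 3; B skipped; A skipped; E skipped.
Profit = 56 + 50 + 49 = 155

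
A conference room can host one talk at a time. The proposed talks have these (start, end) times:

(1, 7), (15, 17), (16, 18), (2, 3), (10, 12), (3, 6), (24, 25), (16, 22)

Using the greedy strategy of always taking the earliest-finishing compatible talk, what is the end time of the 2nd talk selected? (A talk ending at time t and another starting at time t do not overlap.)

Greedy by earliest finish: after sorting by end time, pick each interval compatible with the last pick.
Sorted by end: (2,3)  (3,6)  (1,7)  (10,12)  (15,17)  (16,18)  (16,22)  (24,25)
take (2,3); take (3,6); take (10,12); take (15,17); skip (16,22); take (24,25).
Selected: (2,3) (3,6) (10,12) (15,17) (24,25)

6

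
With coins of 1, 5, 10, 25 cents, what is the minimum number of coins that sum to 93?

Use the largest denomination that fits, subtract, and repeat.
93 = 3×25 + 1×10 + 1×5 + 3×1
Total coins = 3 + 1 + 1 + 3 = 8

8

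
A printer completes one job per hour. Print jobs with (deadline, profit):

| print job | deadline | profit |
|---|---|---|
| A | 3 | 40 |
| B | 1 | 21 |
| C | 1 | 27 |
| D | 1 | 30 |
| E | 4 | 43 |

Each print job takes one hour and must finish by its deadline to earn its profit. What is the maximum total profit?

113

Profit order: E=43 A=40 D=30 C=27 B=21
Assign: E→slot 4, A→slot 3, D→slot 1, C skipped, B skipped.
Slots: [1:D] [3:A] [4:E]
Profit = 30 + 40 + 43 = 113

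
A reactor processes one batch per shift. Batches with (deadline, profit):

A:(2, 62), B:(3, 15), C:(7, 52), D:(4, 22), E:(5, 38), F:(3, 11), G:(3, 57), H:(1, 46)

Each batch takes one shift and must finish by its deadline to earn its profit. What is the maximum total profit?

277

By profit: A(d2,62), G(d3,57), C(d7,52), H(d1,46), E(d5,38), D(d4,22), B(d3,15), F(d3,11)
A→slot 2; G→slot 3; C→slot 7; H→slot 1; E→slot 5; D→slot 4; B skipped; F skipped.
Profit = 46 + 62 + 57 + 22 + 38 + 52 = 277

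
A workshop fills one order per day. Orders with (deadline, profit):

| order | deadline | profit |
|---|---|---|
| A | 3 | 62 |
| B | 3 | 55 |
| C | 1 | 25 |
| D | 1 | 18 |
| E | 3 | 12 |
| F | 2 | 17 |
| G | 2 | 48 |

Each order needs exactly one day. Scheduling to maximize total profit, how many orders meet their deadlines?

By profit: A(d3,62), B(d3,55), G(d2,48), C(d1,25), D(d1,18), F(d2,17), E(d3,12)
A→slot 3; B→slot 2; G→slot 1; C skipped; D skipped; F skipped; E skipped.
3 of 7 scheduled.

3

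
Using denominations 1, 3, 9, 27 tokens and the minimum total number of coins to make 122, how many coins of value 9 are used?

Use the largest denomination that fits, subtract, and repeat.
122 = 4×27 + 1×9 + 1×3 + 2×1
Count of 9: 1

1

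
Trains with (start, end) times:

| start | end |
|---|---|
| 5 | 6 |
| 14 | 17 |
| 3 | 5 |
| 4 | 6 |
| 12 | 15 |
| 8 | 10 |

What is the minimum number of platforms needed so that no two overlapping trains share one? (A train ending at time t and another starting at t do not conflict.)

2

Count concurrent intervals with a sweep; the peak is the room count.
starts: [3, 4, 5, 8, 12, 14]
ends:   [5, 6, 6, 10, 15, 17]
s3→1 s4→2  — peak 2.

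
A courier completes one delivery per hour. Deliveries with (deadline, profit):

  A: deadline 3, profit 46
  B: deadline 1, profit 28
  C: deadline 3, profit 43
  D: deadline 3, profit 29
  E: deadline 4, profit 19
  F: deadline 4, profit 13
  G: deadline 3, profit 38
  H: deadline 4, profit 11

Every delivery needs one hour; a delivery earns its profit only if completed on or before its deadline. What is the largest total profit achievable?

Profit order: A=46 C=43 G=38 D=29 B=28 E=19 F=13 H=11
Assign: A→slot 3, C→slot 2, G→slot 1, D skipped, B skipped, E→slot 4, F skipped, H skipped.
Slots: [1:G] [2:C] [3:A] [4:E]
Profit = 38 + 43 + 46 + 19 = 146

146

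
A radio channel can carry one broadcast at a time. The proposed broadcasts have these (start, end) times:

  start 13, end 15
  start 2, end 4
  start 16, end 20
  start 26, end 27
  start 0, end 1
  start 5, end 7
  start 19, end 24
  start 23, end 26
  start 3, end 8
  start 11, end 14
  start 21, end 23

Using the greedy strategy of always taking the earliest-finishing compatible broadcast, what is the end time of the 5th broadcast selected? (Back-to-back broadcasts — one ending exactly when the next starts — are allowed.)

Sort by end time and greedily take each interval whose start is ≥ the last chosen end.
Sorted by end: (0,1)  (2,4)  (5,7)  (3,8)  (11,14)  (13,15)  (16,20)  (21,23)  (19,24)  (23,26)  (26,27)
take (0,1); take (2,4); take (5,7); take (11,14); take (16,20); take (21,23); take (23,26); take (26,27).
Selected: (0,1) (2,4) (5,7) (11,14) (16,20) (21,23) (23,26) (26,27)

20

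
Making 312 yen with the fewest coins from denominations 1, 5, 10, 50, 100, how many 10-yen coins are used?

312 = 3×100 + 1×10 + 2×1
Count of 10: 1

1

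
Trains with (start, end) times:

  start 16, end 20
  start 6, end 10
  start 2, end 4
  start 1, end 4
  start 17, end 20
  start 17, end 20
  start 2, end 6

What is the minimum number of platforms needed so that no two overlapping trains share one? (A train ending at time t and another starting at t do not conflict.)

3

Count concurrent intervals with a sweep; the peak is the room count.
starts: [1, 2, 2, 6, 16, 17, 17]
ends:   [4, 4, 6, 10, 20, 20, 20]
s1→1 s2→2 s2→3  — peak 3.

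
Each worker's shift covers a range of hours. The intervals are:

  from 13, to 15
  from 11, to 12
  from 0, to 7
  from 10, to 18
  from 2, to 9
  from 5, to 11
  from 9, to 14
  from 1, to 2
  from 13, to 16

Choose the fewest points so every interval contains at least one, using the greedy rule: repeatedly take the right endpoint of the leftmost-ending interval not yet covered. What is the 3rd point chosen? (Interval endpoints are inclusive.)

By right end: [1,2]  [0,7]  [2,9]  [5,11]  [11,12]  [9,14]  [13,15]  [13,16]  [10,18]
[1,2] uncovered → point at 2; [5,11] uncovered → point at 11; [13,15] uncovered → point at 15.
Points: 2, 11, 15 (3 total).

15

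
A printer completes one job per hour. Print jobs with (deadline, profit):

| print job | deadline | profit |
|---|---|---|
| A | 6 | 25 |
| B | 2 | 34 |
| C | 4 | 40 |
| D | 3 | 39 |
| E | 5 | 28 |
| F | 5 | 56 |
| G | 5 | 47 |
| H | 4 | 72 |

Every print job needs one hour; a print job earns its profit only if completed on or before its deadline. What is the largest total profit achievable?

Profit order: H=72 F=56 G=47 C=40 D=39 B=34 E=28 A=25
Assign: H→slot 4, F→slot 5, G→slot 3, C→slot 2, D→slot 1, B skipped, E skipped, A→slot 6.
Slots: [1:D] [2:C] [3:G] [4:H] [5:F] [6:A]
Profit = 39 + 40 + 47 + 72 + 56 + 25 = 279

279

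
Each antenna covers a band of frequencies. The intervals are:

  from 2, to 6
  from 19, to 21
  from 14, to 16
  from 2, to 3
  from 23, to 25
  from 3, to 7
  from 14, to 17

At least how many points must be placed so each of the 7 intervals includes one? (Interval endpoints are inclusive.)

Sort by right endpoint; whenever an interval is uncovered, place a point at its right end.
By right end: [2,3]  [2,6]  [3,7]  [14,16]  [14,17]  [19,21]  [23,25]
[2,3] uncovered → point at 3; [14,16] uncovered → point at 16; [19,21] uncovered → point at 21; [23,25] uncovered → point at 25.
Points: 3, 16, 21, 25 (4 total).

4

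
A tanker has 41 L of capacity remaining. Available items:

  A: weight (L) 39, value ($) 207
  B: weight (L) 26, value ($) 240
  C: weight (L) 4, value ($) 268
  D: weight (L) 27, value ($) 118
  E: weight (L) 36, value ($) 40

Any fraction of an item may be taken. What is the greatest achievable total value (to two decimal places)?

Order: C (268/4=67.00) > B (240/26=9.23) > A (207/39=5.31) > D (118/27=4.37) > E (40/36=1.11)
Fill: take C (4 @ 268) → take B (26 @ 240) → take 11/39 of A → 58.38; 41/41 used.
Total value = 566.38

566.38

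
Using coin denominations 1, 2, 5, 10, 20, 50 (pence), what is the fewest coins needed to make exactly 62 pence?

Greedy: take as many of the largest coin as possible, then repeat with the remainder.
62 − 1×50→12 − 1×10→2 − 1×2→0
Total coins = 1 + 1 + 1 = 3

3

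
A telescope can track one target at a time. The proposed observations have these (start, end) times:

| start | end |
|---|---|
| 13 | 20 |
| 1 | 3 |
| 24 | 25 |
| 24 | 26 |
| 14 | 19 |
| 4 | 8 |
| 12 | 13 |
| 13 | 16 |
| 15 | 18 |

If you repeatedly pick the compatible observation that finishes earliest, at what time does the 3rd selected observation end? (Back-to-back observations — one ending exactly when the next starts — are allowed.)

Sorted by end: (1,3)  (4,8)  (12,13)  (13,16)  (15,18)  (14,19)  (13,20)  (24,25)  (24,26)
take (1,3); take (4,8); take (12,13); take (13,16); skip (15,18); skip (13,20); take (24,25).
Selected: (1,3) (4,8) (12,13) (13,16) (24,25)

13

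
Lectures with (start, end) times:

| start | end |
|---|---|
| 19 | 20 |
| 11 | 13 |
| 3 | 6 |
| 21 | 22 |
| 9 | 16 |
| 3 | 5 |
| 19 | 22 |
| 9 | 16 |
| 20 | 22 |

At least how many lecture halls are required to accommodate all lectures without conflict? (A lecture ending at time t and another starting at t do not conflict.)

The answer is the maximum number of intervals overlapping at any instant.
Events (time:±→running): 3:+→1 3:+→2 5:-→1 6:-→0 9:+→1 9:+→2 11:+→3 … peak 3.

3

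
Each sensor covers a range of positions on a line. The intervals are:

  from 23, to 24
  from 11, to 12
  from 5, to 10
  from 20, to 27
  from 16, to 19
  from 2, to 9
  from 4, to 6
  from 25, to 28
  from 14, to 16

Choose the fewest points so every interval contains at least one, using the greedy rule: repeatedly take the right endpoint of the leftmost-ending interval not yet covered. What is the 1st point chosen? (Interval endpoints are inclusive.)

By right end: [4,6]  [2,9]  [5,10]  [11,12]  [14,16]  [16,19]  [23,24]  [20,27]  [25,28]
[4,6] uncovered → point at 6; [11,12] uncovered → point at 12; [14,16] uncovered → point at 16; [23,24] uncovered → point at 24; [25,28] uncovered → point at 28.
Points: 6, 12, 16, 24, 28 (5 total).

6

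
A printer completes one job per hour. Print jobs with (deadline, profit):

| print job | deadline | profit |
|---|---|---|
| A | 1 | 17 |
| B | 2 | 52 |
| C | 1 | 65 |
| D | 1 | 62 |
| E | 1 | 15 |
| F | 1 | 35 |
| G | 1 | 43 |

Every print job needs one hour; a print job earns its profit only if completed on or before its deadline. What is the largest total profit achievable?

117

Profit order: C=65 D=62 B=52 G=43 F=35 A=17 E=15
Assign: C→slot 1, D skipped, B→slot 2, G skipped, F skipped, A skipped, E skipped.
Slots: [1:C] [2:B]
Profit = 65 + 52 = 117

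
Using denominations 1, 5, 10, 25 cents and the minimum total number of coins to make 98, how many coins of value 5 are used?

0

Greedy: take as many of the largest coin as possible, then repeat with the remainder.
98 − 3×25→23 − 2×10→3 − 3×1→0
Count of 5: 0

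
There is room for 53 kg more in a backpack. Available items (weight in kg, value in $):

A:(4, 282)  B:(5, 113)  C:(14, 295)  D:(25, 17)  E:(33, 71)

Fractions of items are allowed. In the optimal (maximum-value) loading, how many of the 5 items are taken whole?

3

Greedy by value/weight ratio, highest first.
Ratios (sorted): A 70.50, B 22.60, C 21.07, E 2.15, D 0.68
take A (4 @ 282); take B (5 @ 113); take C (14 @ 295); take 30/33 of E → 64.55. Capacity used 53/53.
3 item(s) taken whole; one partial (take 30/33 of E).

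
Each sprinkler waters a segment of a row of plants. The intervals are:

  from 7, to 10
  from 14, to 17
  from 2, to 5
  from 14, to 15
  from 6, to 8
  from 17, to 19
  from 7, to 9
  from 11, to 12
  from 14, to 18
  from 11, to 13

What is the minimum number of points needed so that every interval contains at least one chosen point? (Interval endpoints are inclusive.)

Sorted: [2,5] [6,8] [7,9] [7,10] [11,12] [11,13] [14,15] [14,17] [14,18] [17,19]
{[2,5]} hit by 5; {[6,8],[7,9],[7,10]} hit by 8; {[11,12],[11,13]} hit by 12; {[14,15],[14,17],[14,18]} hit by 15; {[17,19]} hit by 19.
Points: 5, 8, 12, 15, 19 (5 total).

5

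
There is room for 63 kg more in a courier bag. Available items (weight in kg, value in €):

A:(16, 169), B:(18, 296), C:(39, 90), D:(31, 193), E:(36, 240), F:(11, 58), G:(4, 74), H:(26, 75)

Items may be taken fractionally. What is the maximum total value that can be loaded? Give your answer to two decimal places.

705.67

Greedy by value/weight ratio, highest first.
Order: G (74/4=18.50) > B (296/18=16.44) > A (169/16=10.56) > E (240/36=6.67) > D (193/31=6.23) > F (58/11=5.27) > H (75/26=2.88) > C (90/39=2.31)
Fill: take G (4 @ 74) → take B (18 @ 296) → take A (16 @ 169) → take 25/36 of E → 166.67; 63/63 used.
Total value = 705.67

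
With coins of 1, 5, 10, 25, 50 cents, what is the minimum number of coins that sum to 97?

97 − 1×50→47 − 1×25→22 − 2×10→2 − 2×1→0
Total coins = 1 + 1 + 2 + 2 = 6

6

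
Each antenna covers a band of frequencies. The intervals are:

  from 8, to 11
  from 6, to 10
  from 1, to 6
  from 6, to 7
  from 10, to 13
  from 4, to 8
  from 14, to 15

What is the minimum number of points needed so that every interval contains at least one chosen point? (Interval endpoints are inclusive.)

3

Sorted: [1,6] [6,7] [4,8] [6,10] [8,11] [10,13] [14,15]
{[1,6],[6,7],[4,8],[6,10]} hit by 6; {[8,11],[10,13]} hit by 11; {[14,15]} hit by 15.
Points: 6, 11, 15 (3 total).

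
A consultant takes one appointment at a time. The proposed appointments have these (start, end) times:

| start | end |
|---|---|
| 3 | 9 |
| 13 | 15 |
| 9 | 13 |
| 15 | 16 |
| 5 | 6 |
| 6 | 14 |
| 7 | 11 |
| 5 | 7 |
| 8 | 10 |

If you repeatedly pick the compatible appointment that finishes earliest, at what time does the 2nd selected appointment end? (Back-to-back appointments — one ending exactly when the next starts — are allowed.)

By end time: (5,6), (5,7), (3,9), (8,10), (7,11), (9,13), (6,14), (13,15), (15,16).
Pick (5,6); next start ≥ 6 → (8,10); next start ≥ 10 → (13,15); next start ≥ 15 → (15,16).
Selected: (5,6) (8,10) (13,15) (15,16)

10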